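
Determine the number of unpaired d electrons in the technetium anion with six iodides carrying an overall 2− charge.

3

Each iodide is −1; balancing the −2 overall charge requires Tc(IV).
Group 7 minus oxidation state 4 gives a d³ configuration.
In an octahedral field the d³ configuration is t₂g³e_g⁰ (only one arrangement possible), giving 3 unpaired electrons.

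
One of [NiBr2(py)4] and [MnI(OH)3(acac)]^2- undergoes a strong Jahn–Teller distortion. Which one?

[NiBr2(py)4]: Each bromide is −1; pyridine is neutral; balancing the 0 overall charge requires Ni(II). Nickel is a group-10 element; Ni(II) is therefore d⁸. The d⁸ configuration leaves the e_g set evenly filled (or empty) — no strong Jahn–Teller driving force.
[MnI(OH)3(acac)]^2-: Summing ligand charges against the −2 overall charge gives an oxidation state of +3 for manganese. Mn sits in group 7, so the d-electron count is 7 − 3 = 4. Acetylacetonate, hydroxide, and iodide are weak-field ligands for a first-row metal, so the complex is high-spin. The t₂g³e_g¹ (high-spin) configuration has an unevenly filled e_g set; the Jahn–Teller theorem predicts a tetragonal distortion (typically axial elongation) to lift the degeneracy.

[MnI(OH)3(acac)]^2-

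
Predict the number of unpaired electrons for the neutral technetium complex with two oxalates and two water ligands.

3

Each oxalate is −2; water is neutral; balancing the 0 overall charge requires Tc(IV).
Tc sits in group 7, so the d-electron count is 7 − 4 = 3.
Counting donor atoms: 2×oxalate (bidentate) → 4 donors; 2×water (monodentate) → 2 donors. Coordination number = 6.
In an octahedral field the d³ configuration is t₂g³e_g⁰ (only one arrangement possible), giving 3 unpaired electrons.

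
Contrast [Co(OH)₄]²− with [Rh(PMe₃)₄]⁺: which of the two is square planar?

For [Co(OH)₄]²−: Summing ligand charges against the −2 overall charge gives an oxidation state of +2 for cobalt. Group 9 minus oxidation state 2 gives a d⁷ configuration. For a high-spin 3d d⁷ ion with weak-field ligands the small Δₜ gives little square-planar CFSE advantage, so four ligands adopt the sterically favoured tetrahedral geometry. → tetrahedral.
For [Rh(PMe₃)₄]⁺: Trimethylphosphine is neutral; balancing the +1 overall charge requires Rh(I). Rh sits in group 9, so the d-electron count is 9 − 1 = 8. A 4d d⁸ ion has a large crystal-field splitting; square planar leaves the high-energy d_{x²−y²} orbital empty and maximises CFSE. → square planar.

[Rh(PMe₃)₄]⁺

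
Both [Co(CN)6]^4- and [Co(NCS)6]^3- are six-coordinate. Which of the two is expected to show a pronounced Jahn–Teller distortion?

[Co(CN)6]^4-

[Co(CN)6]^4-: Each cyanide is −1; balancing the −4 overall charge requires Co(II). Cobalt is a group-9 element; Co(II) is therefore d⁷. Cyanide is a strong-field ligand (high in the spectrochemical series) for a first-row metal, so the complex is low-spin. The t₂g⁶e_g¹ (low-spin) configuration has an unevenly filled e_g set; the Jahn–Teller theorem predicts a tetragonal distortion (typically axial elongation) to lift the degeneracy.
[Co(NCS)6]^3-: Ligand charges: each isothiocyanate is −1. With an overall charge of −3 the cobalt centre must be in the +3 oxidation state. Co sits in group 9, so the d-electron count is 9 − 3 = 6. Co(III) has an exceptionally large octahedral splitting and is low-spin with essentially every ligand except fluoride. The d⁶ configuration leaves the e_g set evenly filled (or empty) — no strong Jahn–Teller driving force.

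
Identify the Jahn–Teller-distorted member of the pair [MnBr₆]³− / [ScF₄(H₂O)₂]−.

[MnBr₆]³−

[MnBr₆]³−: Summing ligand charges against the −3 overall charge gives an oxidation state of +3 for manganese. Manganese is a group-7 element; Mn(III) is therefore d⁴. Bromide is a weak-field ligand for a first-row metal, so the complex is high-spin. The t₂g³e_g¹ (high-spin) configuration has an unevenly filled e_g set; the Jahn–Teller theorem predicts a tetragonal distortion (typically axial elongation) to lift the degeneracy.
[ScF₄(H₂O)₂]−: Ligand charges: each fluoride is −1; water is neutral. With an overall charge of −1 the scandium centre must be in the +3 oxidation state. Group 3 minus oxidation state 3 gives a d⁰ configuration. The d⁰ configuration leaves the e_g set evenly filled (or empty) — no strong Jahn–Teller driving force.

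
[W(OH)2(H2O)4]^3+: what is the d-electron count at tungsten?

d1

Summing ligand charges against the +3 overall charge gives an oxidation state of +5 for tungsten.
Group 6 minus oxidation state 5 gives a d¹ configuration.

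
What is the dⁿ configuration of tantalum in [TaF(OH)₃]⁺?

d0

Ligand charges: each fluoride is −1; each hydroxide is −1. With an overall charge of +1 the tantalum centre must be in the +5 oxidation state.
Tantalum is a group-5 element; Ta(V) is therefore d⁰.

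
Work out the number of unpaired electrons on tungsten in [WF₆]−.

1

Summing ligand charges against the −1 overall charge gives an oxidation state of +5 for tungsten.
Group 6 minus oxidation state 5 gives a d¹ configuration.
In an octahedral field the d¹ configuration is t₂g¹e_g⁰ (only one arrangement possible), giving 1 unpaired electron.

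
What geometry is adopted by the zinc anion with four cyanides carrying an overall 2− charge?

tetrahedral

Each cyanide is −1; balancing the −2 overall charge requires Zn(II).
Group 12 minus oxidation state 2 gives a d¹⁰ configuration.
Coordination number: 4.
A d¹⁰ ion has no crystal-field stabilisation preference between square planar and tetrahedral, so four ligands adopt the sterically favoured tetrahedral geometry.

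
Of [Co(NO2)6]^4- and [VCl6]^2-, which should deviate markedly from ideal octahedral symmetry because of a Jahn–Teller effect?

[Co(NO2)6]^4-: Each nitro (N-bound nitrite) is −1; balancing the −4 overall charge requires Co(II). Co sits in group 9, so the d-electron count is 9 − 2 = 7. Nitro (N-bound nitrite) is a strong-field ligand (high in the spectrochemical series) for a first-row metal, so the complex is low-spin. The t₂g⁶e_g¹ (low-spin) configuration has an unevenly filled e_g set; the Jahn–Teller theorem predicts a tetragonal distortion (typically axial elongation) to lift the degeneracy.
[VCl6]^2-: Summing ligand charges against the −2 overall charge gives an oxidation state of +4 for vanadium. Group 5 minus oxidation state 4 gives a d¹ configuration. The d¹ configuration leaves the e_g set evenly filled (or empty) — no strong Jahn–Teller driving force.

[Co(NO2)6]^4-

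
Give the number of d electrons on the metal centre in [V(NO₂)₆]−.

d⁰

Ligand charges: each nitro (N-bound nitrite) is −1. With an overall charge of −1 the vanadium centre must be in the +5 oxidation state.
V sits in group 5, so the d-electron count is 5 − 5 = 0.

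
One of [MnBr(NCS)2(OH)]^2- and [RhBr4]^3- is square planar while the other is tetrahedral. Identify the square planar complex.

[RhBr4]^3-

For [MnBr(NCS)2(OH)]^2-: Summing ligand charges against the −2 overall charge gives an oxidation state of +2 for manganese. Manganese is a group-7 element; Mn(II) is therefore d⁵. A high-spin d⁵ ion has zero CFSE in either geometry, so four ligands adopt the sterically favoured tetrahedral geometry. → tetrahedral.
For [RhBr4]^3-: Each bromide is −1; balancing the −3 overall charge requires Rh(I). Rh sits in group 9, so the d-electron count is 9 − 1 = 8. A 4d d⁸ ion has a large crystal-field splitting; square planar leaves the high-energy d_{x²−y²} orbital empty and maximises CFSE. → square planar.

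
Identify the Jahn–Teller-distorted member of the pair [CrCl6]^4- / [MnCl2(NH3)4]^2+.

[CrCl6]^4-

[CrCl6]^4-: Ligand charges: each chloride is −1. With an overall charge of −4 the chromium centre must be in the +2 oxidation state. Group 6 minus oxidation state 2 gives a d⁴ configuration. Chloride is a weak-field ligand for a first-row metal, so the complex is high-spin. The t₂g³e_g¹ (high-spin) configuration has an unevenly filled e_g set; the Jahn–Teller theorem predicts a tetragonal distortion (typically axial elongation) to lift the degeneracy.
[MnCl2(NH3)4]^2+: Summing ligand charges against the +2 overall charge gives an oxidation state of +4 for manganese. Manganese is a group-7 element; Mn(IV) is therefore d³. The d³ configuration leaves the e_g set evenly filled (or empty) — no strong Jahn–Teller driving force.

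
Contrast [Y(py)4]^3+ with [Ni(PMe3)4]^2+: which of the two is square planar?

For [Y(py)4]^3+: Summing ligand charges against the +3 overall charge gives an oxidation state of +3 for yttrium. Y sits in group 3, so the d-electron count is 3 − 3 = 0. A d⁰ ion has no crystal-field stabilisation preference between square planar and tetrahedral, so four ligands adopt the sterically favoured tetrahedral geometry. → tetrahedral.
For [Ni(PMe3)4]^2+: Ligand charges: trimethylphosphine is neutral. With an overall charge of +2 the nickel centre must be in the +2 oxidation state. Nickel is a group-10 element; Ni(II) is therefore d⁸. Trimethylphosphine is a strong-field ligand (high in the spectrochemical series). A 3d d⁸ ion with strong-field ligands gains enough CFSE to favour square planar over tetrahedral. → square planar.

[Ni(PMe3)4]^2+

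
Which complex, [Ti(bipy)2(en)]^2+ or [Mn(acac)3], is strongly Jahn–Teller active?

[Mn(acac)3]

[Ti(bipy)2(en)]^2+: 2,2′-bipyridine is neutral; ethylenediamine is neutral; balancing the +2 overall charge requires Ti(II). Ti sits in group 4, so the d-electron count is 4 − 2 = 2. The d² configuration leaves the e_g set evenly filled (or empty) — no strong Jahn–Teller driving force.
[Mn(acac)3]: Summing ligand charges against the 0 overall charge gives an oxidation state of +3 for manganese. Group 7 minus oxidation state 3 gives a d⁴ configuration. Acetylacetonate is a weak-field ligand for a first-row metal, so the complex is high-spin. The t₂g³e_g¹ (high-spin) configuration has an unevenly filled e_g set; the Jahn–Teller theorem predicts a tetragonal distortion (typically axial elongation) to lift the degeneracy.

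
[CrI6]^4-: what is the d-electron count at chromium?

Each iodide is −1; balancing the −4 overall charge requires Cr(II).
Cr sits in group 6, so the d-electron count is 6 − 2 = 4.

d4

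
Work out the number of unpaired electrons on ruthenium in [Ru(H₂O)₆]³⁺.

Ligand charges: water is neutral. With an overall charge of +3 the ruthenium centre must be in the +3 oxidation state.
Ru sits in group 8, so the d-electron count is 8 − 3 = 5.
The spin state decides the count: a 4d ion has a large Δₒ and is invariably low-spin.
An octahedral low-spin d⁵ ion is t₂g⁵e_g⁰, giving 1 unpaired electron.

1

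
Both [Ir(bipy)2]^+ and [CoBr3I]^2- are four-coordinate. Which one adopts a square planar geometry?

[Ir(bipy)2]^+

For [Ir(bipy)2]^+: 2,2′-bipyridine is neutral; balancing the +1 overall charge requires Ir(I). Iridium is a group-9 element; Ir(I) is therefore d⁸. A 5d d⁸ ion has a large crystal-field splitting; square planar leaves the high-energy d_{x²−y²} orbital empty and maximises CFSE. → square planar.
For [CoBr3I]^2-: Ligand charges: each bromide is −1; each iodide is −1. With an overall charge of −2 the cobalt centre must be in the +2 oxidation state. Co sits in group 9, so the d-electron count is 9 − 2 = 7. For a high-spin 3d d⁷ ion with weak-field ligands the small Δₜ gives little square-planar CFSE advantage, so four ligands adopt the sterically favoured tetrahedral geometry. → tetrahedral.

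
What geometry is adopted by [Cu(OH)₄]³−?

tetrahedral

Summing ligand charges against the −3 overall charge gives an oxidation state of +1 for copper.
Copper is a group-11 element; Cu(I) is therefore d¹⁰.
Coordination number: 4.
A d¹⁰ ion has no crystal-field stabilisation preference between square planar and tetrahedral, so four ligands adopt the sterically favoured tetrahedral geometry.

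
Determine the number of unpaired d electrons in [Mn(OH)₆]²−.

Ligand charges: each hydroxide is −1. With an overall charge of −2 the manganese centre must be in the +4 oxidation state.
Group 7 minus oxidation state 4 gives a d³ configuration.
In an octahedral field the d³ configuration is t₂g³e_g⁰ (only one arrangement possible), giving 3 unpaired electrons.

3 unpaired electrons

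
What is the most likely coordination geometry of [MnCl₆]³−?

octahedral

Summing ligand charges against the −3 overall charge gives an oxidation state of +3 for manganese.
Mn sits in group 7, so the d-electron count is 7 − 3 = 4.
With 6 monodentate ligands the coordination number is 6.
Six donors around a single metal centre give an octahedral coordination sphere.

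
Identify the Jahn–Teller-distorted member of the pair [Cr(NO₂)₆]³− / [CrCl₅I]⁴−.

[Cr(NO₂)₆]³−: Summing ligand charges against the −3 overall charge gives an oxidation state of +3 for chromium. Group 6 minus oxidation state 3 gives a d³ configuration. The d³ configuration leaves the e_g set evenly filled (or empty) — no strong Jahn–Teller driving force.
[CrCl₅I]⁴−: Ligand charges: each chloride is −1; each iodide is −1. With an overall charge of −4 the chromium centre must be in the +2 oxidation state. Chromium is a group-6 element; Cr(II) is therefore d⁴. Chloride and iodide are weak-field ligands for a first-row metal, so the complex is high-spin. The t₂g³e_g¹ (high-spin) configuration has an unevenly filled e_g set; the Jahn–Teller theorem predicts a tetragonal distortion (typically axial elongation) to lift the degeneracy.

[CrCl₅I]⁴−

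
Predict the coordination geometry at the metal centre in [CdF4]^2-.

Each fluoride is −1; balancing the −2 overall charge requires Cd(II).
Cd sits in group 12, so the d-electron count is 12 − 2 = 10.
With 4 monodentate ligands the coordination number is 4.
A d¹⁰ ion has no crystal-field stabilisation preference between square planar and tetrahedral, so four ligands adopt the sterically favoured tetrahedral geometry.

tetrahedral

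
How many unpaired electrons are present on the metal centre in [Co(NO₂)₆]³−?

Summing ligand charges against the −3 overall charge gives an oxidation state of +3 for cobalt.
Group 9 minus oxidation state 3 gives a d⁶ configuration.
The spin state decides the count: Co(III) has an exceptionally large octahedral splitting and is low-spin with essentially every ligand except fluoride.
An octahedral low-spin d⁶ ion is t₂g⁶e_g⁰, giving 0 unpaired electrons.

0 unpaired electrons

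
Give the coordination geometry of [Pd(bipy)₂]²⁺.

2,2′-bipyridine is neutral; balancing the +2 overall charge requires Pd(II).
Group 10 minus oxidation state 2 gives a d⁸ configuration.
Counting donor atoms: 2×2,2′-bipyridine (bidentate) → 4 donors. Coordination number = 4.
A 4d d⁸ ion has a large crystal-field splitting; square planar leaves the high-energy d_{x²−y²} orbital empty and maximises CFSE.

square planar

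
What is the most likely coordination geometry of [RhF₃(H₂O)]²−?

square planar

Each fluoride is −1; water is neutral; balancing the −2 overall charge requires Rh(I).
Group 9 minus oxidation state 1 gives a d⁸ configuration.
Coordination number: 4.
A 4d d⁸ ion has a large crystal-field splitting; square planar leaves the high-energy d_{x²−y²} orbital empty and maximises CFSE.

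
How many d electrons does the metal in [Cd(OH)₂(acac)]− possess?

Each hydroxide is −1; each acetylacetonate is −1; balancing the −1 overall charge requires Cd(II).
Group 12 minus oxidation state 2 gives a d¹⁰ configuration.

d10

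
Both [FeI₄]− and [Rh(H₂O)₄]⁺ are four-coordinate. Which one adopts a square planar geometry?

[Rh(H₂O)₄]⁺

For [FeI₄]−: Each iodide is −1; balancing the −1 overall charge requires Fe(III). Group 8 minus oxidation state 3 gives a d⁵ configuration. A high-spin d⁵ ion has zero CFSE in either geometry, so four ligands adopt the sterically favoured tetrahedral geometry. → tetrahedral.
For [Rh(H₂O)₄]⁺: Water is neutral; balancing the +1 overall charge requires Rh(I). Rhodium is a group-9 element; Rh(I) is therefore d⁸. A 4d d⁸ ion has a large crystal-field splitting; square planar leaves the high-energy d_{x²−y²} orbital empty and maximises CFSE. → square planar.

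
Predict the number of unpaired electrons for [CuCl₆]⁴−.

1 unpaired electron

Summing ligand charges against the −4 overall charge gives an oxidation state of +2 for copper.
Copper is a group-11 element; Cu(II) is therefore d⁹.
In an octahedral field the d⁹ configuration is t₂g⁶e_g³ (only one arrangement possible), giving 1 unpaired electron.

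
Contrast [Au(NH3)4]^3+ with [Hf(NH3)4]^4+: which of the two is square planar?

[Au(NH3)4]^3+

For [Au(NH3)4]^3+: Summing ligand charges against the +3 overall charge gives an oxidation state of +3 for gold. Au sits in group 11, so the d-electron count is 11 − 3 = 8. A 5d d⁸ ion has a large crystal-field splitting; square planar leaves the high-energy d_{x²−y²} orbital empty and maximises CFSE. → square planar.
For [Hf(NH3)4]^4+: Summing ligand charges against the +4 overall charge gives an oxidation state of +4 for hafnium. Hf sits in group 4, so the d-electron count is 4 − 4 = 0. A d⁰ ion has no crystal-field stabilisation preference between square planar and tetrahedral, so four ligands adopt the sterically favoured tetrahedral geometry. → tetrahedral.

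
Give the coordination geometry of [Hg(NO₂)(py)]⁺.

linear

Summing ligand charges against the +1 overall charge gives an oxidation state of +2 for mercury.
Group 12 minus oxidation state 2 gives a d¹⁰ configuration.
With 2 monodentate ligands the coordination number is 2.
A d¹⁰ ion with only two ligands adopts a linear arrangement (sp hybridisation; no CFSE preference).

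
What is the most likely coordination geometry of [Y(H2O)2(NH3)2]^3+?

tetrahedral

Ligand charges: water is neutral; ammonia is neutral. With an overall charge of +3 the yttrium centre must be in the +3 oxidation state.
Yttrium is a group-3 element; Y(III) is therefore d⁰.
With 4 monodentate ligands the coordination number is 4.
A d⁰ ion has no crystal-field stabilisation preference between square planar and tetrahedral, so four ligands adopt the sterically favoured tetrahedral geometry.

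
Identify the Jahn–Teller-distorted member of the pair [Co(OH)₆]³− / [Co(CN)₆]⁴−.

[Co(CN)₆]⁴−

[Co(OH)₆]³−: Ligand charges: each hydroxide is −1. With an overall charge of −3 the cobalt centre must be in the +3 oxidation state. Cobalt is a group-9 element; Co(III) is therefore d⁶. Co(III) has an exceptionally large octahedral splitting and is low-spin with essentially every ligand except fluoride. The d⁶ configuration leaves the e_g set evenly filled (or empty) — no strong Jahn–Teller driving force.
[Co(CN)₆]⁴−: Ligand charges: each cyanide is −1. With an overall charge of −4 the cobalt centre must be in the +2 oxidation state. Co sits in group 9, so the d-electron count is 9 − 2 = 7. Cyanide is a strong-field ligand (high in the spectrochemical series) for a first-row metal, so the complex is low-spin. The t₂g⁶e_g¹ (low-spin) configuration has an unevenly filled e_g set; the Jahn–Teller theorem predicts a tetragonal distortion (typically axial elongation) to lift the degeneracy.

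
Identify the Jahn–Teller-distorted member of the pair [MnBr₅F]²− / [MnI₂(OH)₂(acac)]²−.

[MnI₂(OH)₂(acac)]²−

[MnBr₅F]²−: Each bromide is −1; each fluoride is −1; balancing the −2 overall charge requires Mn(IV). Mn sits in group 7, so the d-electron count is 7 − 4 = 3. The d³ configuration leaves the e_g set evenly filled (or empty) — no strong Jahn–Teller driving force.
[MnI₂(OH)₂(acac)]²−: Each iodide is −1; each hydroxide is −1; each acetylacetonate is −1; balancing the −2 overall charge requires Mn(III). Manganese is a group-7 element; Mn(III) is therefore d⁴. Acetylacetonate, hydroxide, and iodide are weak-field ligands for a first-row metal, so the complex is high-spin. The t₂g³e_g¹ (high-spin) configuration has an unevenly filled e_g set; the Jahn–Teller theorem predicts a tetragonal distortion (typically axial elongation) to lift the degeneracy.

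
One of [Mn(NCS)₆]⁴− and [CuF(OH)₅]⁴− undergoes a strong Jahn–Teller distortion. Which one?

[CuF(OH)₅]⁴−

[Mn(NCS)₆]⁴−: Ligand charges: each isothiocyanate is −1. With an overall charge of −4 the manganese centre must be in the +2 oxidation state. Mn sits in group 7, so the d-electron count is 7 − 2 = 5. Isothiocyanate is a weak-field ligand for a first-row metal, so the complex is high-spin. The d⁵ configuration leaves the e_g set evenly filled (or empty) — no strong Jahn–Teller driving force.
[CuF(OH)₅]⁴−: Each fluoride is −1; each hydroxide is −1; balancing the −4 overall charge requires Cu(II). Group 11 minus oxidation state 2 gives a d⁹ configuration. The t₂g⁶e_g³ configuration has an unevenly filled e_g set; the Jahn–Teller theorem predicts a tetragonal distortion (typically axial elongation) to lift the degeneracy.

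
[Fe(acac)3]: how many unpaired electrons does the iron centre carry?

Summing ligand charges against the 0 overall charge gives an oxidation state of +3 for iron.
Group 8 minus oxidation state 3 gives a d⁵ configuration.
Counting donor atoms: 3×acetylacetonate (bidentate) → 6 donors. Coordination number = 6.
The spin state decides the count: Acetylacetonate is a weak-field ligand for a first-row metal, so the complex is high-spin.
An octahedral high-spin d⁵ ion is t₂g³e_g², giving 5 unpaired electrons.

5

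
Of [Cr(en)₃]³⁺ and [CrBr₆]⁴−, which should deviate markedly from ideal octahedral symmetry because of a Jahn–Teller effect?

[Cr(en)₃]³⁺: Ligand charges: ethylenediamine is neutral. With an overall charge of +3 the chromium centre must be in the +3 oxidation state. Chromium is a group-6 element; Cr(III) is therefore d³. The d³ configuration leaves the e_g set evenly filled (or empty) — no strong Jahn–Teller driving force.
[CrBr₆]⁴−: Each bromide is −1; balancing the −4 overall charge requires Cr(II). Group 6 minus oxidation state 2 gives a d⁴ configuration. Bromide is a weak-field ligand for a first-row metal, so the complex is high-spin. The t₂g³e_g¹ (high-spin) configuration has an unevenly filled e_g set; the Jahn–Teller theorem predicts a tetragonal distortion (typically axial elongation) to lift the degeneracy.

[CrBr₆]⁴−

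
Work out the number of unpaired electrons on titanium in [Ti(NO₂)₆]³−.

Summing ligand charges against the −3 overall charge gives an oxidation state of +3 for titanium.
Ti sits in group 4, so the d-electron count is 4 − 3 = 1.
In an octahedral field the d¹ configuration is t₂g¹e_g⁰ (only one arrangement possible), giving 1 unpaired electron.

1 unpaired electron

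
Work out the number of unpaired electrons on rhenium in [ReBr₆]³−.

Summing ligand charges against the −3 overall charge gives an oxidation state of +3 for rhenium.
Rhenium is a group-7 element; Re(III) is therefore d⁴.
The spin state decides the count: a 5d ion has a large Δₒ and is invariably low-spin.
An octahedral low-spin d⁴ ion is t₂g⁴e_g⁰, giving 2 unpaired electrons.

2 unpaired electrons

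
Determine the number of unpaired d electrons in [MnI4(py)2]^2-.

5

Ligand charges: each iodide is −1; pyridine is neutral. With an overall charge of −2 the manganese centre must be in the +2 oxidation state.
Group 7 minus oxidation state 2 gives a d⁵ configuration.
The spin state decides the count: Iodide is a weak-field ligand for a first-row metal, so the complex is high-spin.
An octahedral high-spin d⁵ ion is t₂g³e_g², giving 5 unpaired electrons.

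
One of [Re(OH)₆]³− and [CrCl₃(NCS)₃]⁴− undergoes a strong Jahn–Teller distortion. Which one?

[CrCl₃(NCS)₃]⁴−

[Re(OH)₆]³−: Each hydroxide is −1; balancing the −3 overall charge requires Re(III). Re sits in group 7, so the d-electron count is 7 − 3 = 4. A 5d ion has a large Δₒ and is invariably low-spin. The d⁴ configuration leaves the e_g set evenly filled (or empty) — no strong Jahn–Teller driving force.
[CrCl₃(NCS)₃]⁴−: Summing ligand charges against the −4 overall charge gives an oxidation state of +2 for chromium. Chromium is a group-6 element; Cr(II) is therefore d⁴. Chloride and isothiocyanate are weak-field ligands for a first-row metal, so the complex is high-spin. The t₂g³e_g¹ (high-spin) configuration has an unevenly filled e_g set; the Jahn–Teller theorem predicts a tetragonal distortion (typically axial elongation) to lift the degeneracy.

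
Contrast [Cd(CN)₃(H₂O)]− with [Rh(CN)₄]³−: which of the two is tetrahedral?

[Cd(CN)₃(H₂O)]−

For [Cd(CN)₃(H₂O)]−: Each cyanide is −1; water is neutral; balancing the −1 overall charge requires Cd(II). Group 12 minus oxidation state 2 gives a d¹⁰ configuration. A d¹⁰ ion has no crystal-field stabilisation preference between square planar and tetrahedral, so four ligands adopt the sterically favoured tetrahedral geometry. → tetrahedral.
For [Rh(CN)₄]³−: Summing ligand charges against the −3 overall charge gives an oxidation state of +1 for rhodium. Group 9 minus oxidation state 1 gives a d⁸ configuration. A 4d d⁸ ion has a large crystal-field splitting; square planar leaves the high-energy d_{x²−y²} orbital empty and maximises CFSE. → square planar.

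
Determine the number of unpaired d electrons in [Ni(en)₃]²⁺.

Summing ligand charges against the +2 overall charge gives an oxidation state of +2 for nickel.
Group 10 minus oxidation state 2 gives a d⁸ configuration.
Counting donor atoms: 3×ethylenediamine (bidentate) → 6 donors. Coordination number = 6.
In an octahedral field the d⁸ configuration is t₂g⁶e_g² (only one arrangement possible), giving 2 unpaired electrons.

2 unpaired electrons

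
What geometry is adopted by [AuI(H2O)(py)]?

trigonal planar

Each iodide is −1; water is neutral; pyridine is neutral; balancing the 0 overall charge requires Au(I).
Group 11 minus oxidation state 1 gives a d¹⁰ configuration.
With 3 monodentate ligands the coordination number is 3.
Three ligands around a d¹⁰ centre minimise repulsion in a trigonal-planar arrangement.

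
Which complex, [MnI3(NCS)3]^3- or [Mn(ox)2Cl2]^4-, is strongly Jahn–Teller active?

[MnI3(NCS)3]^3-

[MnI3(NCS)3]^3-: Ligand charges: each iodide is −1; each isothiocyanate is −1. With an overall charge of −3 the manganese centre must be in the +3 oxidation state. Mn sits in group 7, so the d-electron count is 7 − 3 = 4. Iodide and isothiocyanate are weak-field ligands for a first-row metal, so the complex is high-spin. The t₂g³e_g¹ (high-spin) configuration has an unevenly filled e_g set; the Jahn–Teller theorem predicts a tetragonal distortion (typically axial elongation) to lift the degeneracy.
[Mn(ox)2Cl2]^4-: Ligand charges: each oxalate is −2; each chloride is −1. With an overall charge of −4 the manganese centre must be in the +2 oxidation state. Mn sits in group 7, so the d-electron count is 7 − 2 = 5. Chloride and oxalate are weak-field ligands for a first-row metal, so the complex is high-spin. The d⁵ configuration leaves the e_g set evenly filled (or empty) — no strong Jahn–Teller driving force.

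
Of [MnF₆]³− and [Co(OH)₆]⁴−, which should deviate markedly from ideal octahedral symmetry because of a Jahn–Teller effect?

[MnF₆]³−: Each fluoride is −1; balancing the −3 overall charge requires Mn(III). Manganese is a group-7 element; Mn(III) is therefore d⁴. Fluoride is a weak-field ligand for a first-row metal, so the complex is high-spin. The t₂g³e_g¹ (high-spin) configuration has an unevenly filled e_g set; the Jahn–Teller theorem predicts a tetragonal distortion (typically axial elongation) to lift the degeneracy.
[Co(OH)₆]⁴−: Ligand charges: each hydroxide is −1. With an overall charge of −4 the cobalt centre must be in the +2 oxidation state. Cobalt is a group-9 element; Co(II) is therefore d⁷. Hydroxide is a weak-field ligand for a first-row metal, so the complex is high-spin. The d⁷ configuration leaves the e_g set evenly filled (or empty) — no strong Jahn–Teller driving force.

[MnF₆]³−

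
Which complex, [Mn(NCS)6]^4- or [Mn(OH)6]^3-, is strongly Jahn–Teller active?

[Mn(NCS)6]^4-: Ligand charges: each isothiocyanate is −1. With an overall charge of −4 the manganese centre must be in the +2 oxidation state. Mn sits in group 7, so the d-electron count is 7 − 2 = 5. Isothiocyanate is a weak-field ligand for a first-row metal, so the complex is high-spin. The d⁵ configuration leaves the e_g set evenly filled (or empty) — no strong Jahn–Teller driving force.
[Mn(OH)6]^3-: Summing ligand charges against the −3 overall charge gives an oxidation state of +3 for manganese. Manganese is a group-7 element; Mn(III) is therefore d⁴. Hydroxide is a weak-field ligand for a first-row metal, so the complex is high-spin. The t₂g³e_g¹ (high-spin) configuration has an unevenly filled e_g set; the Jahn–Teller theorem predicts a tetragonal distortion (typically axial elongation) to lift the degeneracy.

[Mn(OH)6]^3-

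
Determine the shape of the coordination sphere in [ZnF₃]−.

trigonal planar

Each fluoride is −1; balancing the −1 overall charge requires Zn(II).
Zn sits in group 12, so the d-electron count is 12 − 2 = 10.
With 3 monodentate ligands the coordination number is 3.
Three ligands around a d¹⁰ centre minimise repulsion in a trigonal-planar arrangement.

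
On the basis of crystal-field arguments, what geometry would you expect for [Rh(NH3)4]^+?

Summing ligand charges against the +1 overall charge gives an oxidation state of +1 for rhodium.
Rhodium is a group-9 element; Rh(I) is therefore d⁸.
Coordination number: 4.
A 4d d⁸ ion has a large crystal-field splitting; square planar leaves the high-energy d_{x²−y²} orbital empty and maximises CFSE.

square planar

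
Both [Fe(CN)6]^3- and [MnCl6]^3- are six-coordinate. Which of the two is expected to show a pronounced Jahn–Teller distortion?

[Fe(CN)6]^3-: Each cyanide is −1; balancing the −3 overall charge requires Fe(III). Iron is a group-8 element; Fe(III) is therefore d⁵. Cyanide is a strong-field ligand (high in the spectrochemical series) for a first-row metal, so the complex is low-spin. The d⁵ configuration leaves the e_g set evenly filled (or empty) — no strong Jahn–Teller driving force.
[MnCl6]^3-: Summing ligand charges against the −3 overall charge gives an oxidation state of +3 for manganese. Group 7 minus oxidation state 3 gives a d⁴ configuration. Chloride is a weak-field ligand for a first-row metal, so the complex is high-spin. The t₂g³e_g¹ (high-spin) configuration has an unevenly filled e_g set; the Jahn–Teller theorem predicts a tetragonal distortion (typically axial elongation) to lift the degeneracy.

[MnCl6]^3-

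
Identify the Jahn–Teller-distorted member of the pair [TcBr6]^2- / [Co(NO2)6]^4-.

[Co(NO2)6]^4-

[TcBr6]^2-: Each bromide is −1; balancing the −2 overall charge requires Tc(IV). Technetium is a group-7 element; Tc(IV) is therefore d³. The d³ configuration leaves the e_g set evenly filled (or empty) — no strong Jahn–Teller driving force.
[Co(NO2)6]^4-: Summing ligand charges against the −4 overall charge gives an oxidation state of +2 for cobalt. Cobalt is a group-9 element; Co(II) is therefore d⁷. Nitro (N-bound nitrite) is a strong-field ligand (high in the spectrochemical series) for a first-row metal, so the complex is low-spin. The t₂g⁶e_g¹ (low-spin) configuration has an unevenly filled e_g set; the Jahn–Teller theorem predicts a tetragonal distortion (typically axial elongation) to lift the degeneracy.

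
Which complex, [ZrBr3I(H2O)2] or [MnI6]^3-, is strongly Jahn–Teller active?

[ZrBr3I(H2O)2]: Each bromide is −1; each iodide is −1; water is neutral; balancing the 0 overall charge requires Zr(IV). Group 4 minus oxidation state 4 gives a d⁰ configuration. The d⁰ configuration leaves the e_g set evenly filled (or empty) — no strong Jahn–Teller driving force.
[MnI6]^3-: Each iodide is −1; balancing the −3 overall charge requires Mn(III). Manganese is a group-7 element; Mn(III) is therefore d⁴. Iodide is a weak-field ligand for a first-row metal, so the complex is high-spin. The t₂g³e_g¹ (high-spin) configuration has an unevenly filled e_g set; the Jahn–Teller theorem predicts a tetragonal distortion (typically axial elongation) to lift the degeneracy.

[MnI6]^3-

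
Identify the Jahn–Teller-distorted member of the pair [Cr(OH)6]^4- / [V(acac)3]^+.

[Cr(OH)6]^4-

[Cr(OH)6]^4-: Each hydroxide is −1; balancing the −4 overall charge requires Cr(II). Chromium is a group-6 element; Cr(II) is therefore d⁴. Hydroxide is a weak-field ligand for a first-row metal, so the complex is high-spin. The t₂g³e_g¹ (high-spin) configuration has an unevenly filled e_g set; the Jahn–Teller theorem predicts a tetragonal distortion (typically axial elongation) to lift the degeneracy.
[V(acac)3]^+: Summing ligand charges against the +1 overall charge gives an oxidation state of +4 for vanadium. Group 5 minus oxidation state 4 gives a d¹ configuration. The d¹ configuration leaves the e_g set evenly filled (or empty) — no strong Jahn–Teller driving force.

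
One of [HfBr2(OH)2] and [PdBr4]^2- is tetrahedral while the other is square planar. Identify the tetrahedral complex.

[HfBr2(OH)2]

For [HfBr2(OH)2]: Summing ligand charges against the 0 overall charge gives an oxidation state of +4 for hafnium. Group 4 minus oxidation state 4 gives a d⁰ configuration. A d⁰ ion has no crystal-field stabilisation preference between square planar and tetrahedral, so four ligands adopt the sterically favoured tetrahedral geometry. → tetrahedral.
For [PdBr4]^2-: Each bromide is −1; balancing the −2 overall charge requires Pd(II). Pd sits in group 10, so the d-electron count is 10 − 2 = 8. A 4d d⁸ ion has a large crystal-field splitting; square planar leaves the high-energy d_{x²−y²} orbital empty and maximises CFSE. → square planar.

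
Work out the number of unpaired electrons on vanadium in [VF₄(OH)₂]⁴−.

3 unpaired electrons

Summing ligand charges against the −4 overall charge gives an oxidation state of +2 for vanadium.
V sits in group 5, so the d-electron count is 5 − 2 = 3.
In an octahedral field the d³ configuration is t₂g³e_g⁰ (only one arrangement possible), giving 3 unpaired electrons.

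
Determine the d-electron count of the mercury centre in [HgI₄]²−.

d¹⁰

Each iodide is −1; balancing the −2 overall charge requires Hg(II).
Mercury is a group-12 element; Hg(II) is therefore d¹⁰.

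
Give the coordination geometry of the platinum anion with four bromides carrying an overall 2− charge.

square planar

Each bromide is −1; balancing the −2 overall charge requires Pt(II).
Group 10 minus oxidation state 2 gives a d⁸ configuration.
Coordination number: 4.
A 5d d⁸ ion has a large crystal-field splitting; square planar leaves the high-energy d_{x²−y²} orbital empty and maximises CFSE.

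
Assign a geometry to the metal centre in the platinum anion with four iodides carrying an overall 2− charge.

Summing ligand charges against the −2 overall charge gives an oxidation state of +2 for platinum.
Group 10 minus oxidation state 2 gives a d⁸ configuration.
With 4 monodentate ligands the coordination number is 4.
A 5d d⁸ ion has a large crystal-field splitting; square planar leaves the high-energy d_{x²−y²} orbital empty and maximises CFSE.

square planar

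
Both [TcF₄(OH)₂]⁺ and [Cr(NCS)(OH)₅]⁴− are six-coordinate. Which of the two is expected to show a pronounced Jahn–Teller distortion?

[Cr(NCS)(OH)₅]⁴−

[TcF₄(OH)₂]⁺: Ligand charges: each fluoride is −1; each hydroxide is −1. With an overall charge of +1 the technetium centre must be in the +7 oxidation state. Group 7 minus oxidation state 7 gives a d⁰ configuration. The d⁰ configuration leaves the e_g set evenly filled (or empty) — no strong Jahn–Teller driving force.
[Cr(NCS)(OH)₅]⁴−: Summing ligand charges against the −4 overall charge gives an oxidation state of +2 for chromium. Group 6 minus oxidation state 2 gives a d⁴ configuration. Hydroxide and isothiocyanate are weak-field ligands for a first-row metal, so the complex is high-spin. The t₂g³e_g¹ (high-spin) configuration has an unevenly filled e_g set; the Jahn–Teller theorem predicts a tetragonal distortion (typically axial elongation) to lift the degeneracy.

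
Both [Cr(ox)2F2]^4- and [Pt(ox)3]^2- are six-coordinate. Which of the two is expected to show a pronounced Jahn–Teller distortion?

[Cr(ox)2F2]^4-

[Cr(ox)2F2]^4-: Summing ligand charges against the −4 overall charge gives an oxidation state of +2 for chromium. Cr sits in group 6, so the d-electron count is 6 − 2 = 4. Fluoride and oxalate are weak-field ligands for a first-row metal, so the complex is high-spin. The t₂g³e_g¹ (high-spin) configuration has an unevenly filled e_g set; the Jahn–Teller theorem predicts a tetragonal distortion (typically axial elongation) to lift the degeneracy.
[Pt(ox)3]^2-: Summing ligand charges against the −2 overall charge gives an oxidation state of +4 for platinum. Platinum is a group-10 element; Pt(IV) is therefore d⁶. A 5d ion has a large Δₒ and is invariably low-spin. The d⁶ configuration leaves the e_g set evenly filled (or empty) — no strong Jahn–Teller driving force.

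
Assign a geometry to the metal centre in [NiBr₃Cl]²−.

tetrahedral

Summing ligand charges against the −2 overall charge gives an oxidation state of +2 for nickel.
Group 10 minus oxidation state 2 gives a d⁸ configuration.
With 4 monodentate ligands the coordination number is 4.
Bromide and chloride are weak-field ligands.
With weak-field ligands the CFSE gain from square planar is small, so a 3d d⁸ ion takes the sterically preferred tetrahedral geometry.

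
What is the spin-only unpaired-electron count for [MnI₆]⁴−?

5 unpaired electrons

Ligand charges: each iodide is −1. With an overall charge of −4 the manganese centre must be in the +2 oxidation state.
Manganese is a group-7 element; Mn(II) is therefore d⁵.
The spin state decides the count: Iodide is a weak-field ligand for a first-row metal, so the complex is high-spin.
An octahedral high-spin d⁵ ion is t₂g³e_g², giving 5 unpaired electrons.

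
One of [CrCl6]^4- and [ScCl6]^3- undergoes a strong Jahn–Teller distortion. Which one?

[CrCl6]^4-: Each chloride is −1; balancing the −4 overall charge requires Cr(II). Group 6 minus oxidation state 2 gives a d⁴ configuration. Chloride is a weak-field ligand for a first-row metal, so the complex is high-spin. The t₂g³e_g¹ (high-spin) configuration has an unevenly filled e_g set; the Jahn–Teller theorem predicts a tetragonal distortion (typically axial elongation) to lift the degeneracy.
[ScCl6]^3-: Ligand charges: each chloride is −1. With an overall charge of −3 the scandium centre must be in the +3 oxidation state. Group 3 minus oxidation state 3 gives a d⁰ configuration. The d⁰ configuration leaves the e_g set evenly filled (or empty) — no strong Jahn–Teller driving force.

[CrCl6]^4-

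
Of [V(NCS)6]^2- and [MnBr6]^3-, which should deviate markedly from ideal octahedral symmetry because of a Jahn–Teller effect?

[V(NCS)6]^2-: Each isothiocyanate is −1; balancing the −2 overall charge requires V(IV). V sits in group 5, so the d-electron count is 5 − 4 = 1. The d¹ configuration leaves the e_g set evenly filled (or empty) — no strong Jahn–Teller driving force.
[MnBr6]^3-: Summing ligand charges against the −3 overall charge gives an oxidation state of +3 for manganese. Mn sits in group 7, so the d-electron count is 7 − 3 = 4. Bromide is a weak-field ligand for a first-row metal, so the complex is high-spin. The t₂g³e_g¹ (high-spin) configuration has an unevenly filled e_g set; the Jahn–Teller theorem predicts a tetragonal distortion (typically axial elongation) to lift the degeneracy.

[MnBr6]^3-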